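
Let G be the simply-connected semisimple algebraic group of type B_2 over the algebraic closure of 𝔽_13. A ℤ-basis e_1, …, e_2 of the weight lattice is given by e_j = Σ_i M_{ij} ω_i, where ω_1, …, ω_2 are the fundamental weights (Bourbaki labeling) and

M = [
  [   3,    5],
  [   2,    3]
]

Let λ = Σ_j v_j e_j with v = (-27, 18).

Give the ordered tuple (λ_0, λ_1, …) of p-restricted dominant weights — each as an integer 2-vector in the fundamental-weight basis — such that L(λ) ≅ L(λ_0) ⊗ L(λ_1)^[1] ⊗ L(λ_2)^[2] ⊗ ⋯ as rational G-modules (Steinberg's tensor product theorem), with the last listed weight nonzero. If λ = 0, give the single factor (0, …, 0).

((9, 0),)

Compute c_i = Σ_j M_{ij} v_j with v = (-27, 18):
  c_1 = 3*-27 + 5*18 = 9
  c_2 = 2*-27 + 3*18 = 0
p = 13; digits c_i = Σ_j d_{ij}·13^j, 0 ≤ d_{ij} < 13:
  c_1 = 9 = 9·13^0
  c_2 = 0
p-restricted factor λ_0 = (9, 0)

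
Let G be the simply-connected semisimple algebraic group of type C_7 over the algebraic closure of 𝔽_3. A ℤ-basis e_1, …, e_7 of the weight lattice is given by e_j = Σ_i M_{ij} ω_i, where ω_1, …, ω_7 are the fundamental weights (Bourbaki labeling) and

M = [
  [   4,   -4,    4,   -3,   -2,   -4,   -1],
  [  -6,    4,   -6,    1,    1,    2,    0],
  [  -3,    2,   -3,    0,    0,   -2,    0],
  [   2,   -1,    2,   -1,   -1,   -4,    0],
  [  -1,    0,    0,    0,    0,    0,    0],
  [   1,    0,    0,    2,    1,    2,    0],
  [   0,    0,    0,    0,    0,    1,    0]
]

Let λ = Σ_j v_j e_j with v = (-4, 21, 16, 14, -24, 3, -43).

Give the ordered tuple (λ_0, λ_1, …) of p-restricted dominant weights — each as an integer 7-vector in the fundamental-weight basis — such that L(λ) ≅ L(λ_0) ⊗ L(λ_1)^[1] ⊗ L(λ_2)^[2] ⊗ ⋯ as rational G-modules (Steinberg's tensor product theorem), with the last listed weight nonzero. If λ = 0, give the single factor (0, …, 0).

In the fundamental-weight basis, λ has coordinates c = M·v (v = (-4, 21, 16, 14, -24, 3, -43)):
  c_1 = (4)·(-4) + (-4)·(21) + (4)·(16) + (-3)·(14) + (-2)·(-24) + (-4)·(3) + (-1)·(-43) = 1
  c_2 = (-6)·(-4) + (4)·(21) + (-6)·(16) + (1)·(14) + (1)·(-24) + (2)·(3) + (0)·(-43) = 8
  c_3 = (-3)·(-4) + (2)·(21) + (-3)·(16) + (0)·(14) + (0)·(-24) + (-2)·(3) + (0)·(-43) = 0
  c_4 = (2)·(-4) + (-1)·(21) + (2)·(16) + (-1)·(14) + (-1)·(-24) + (-4)·(3) + (0)·(-43) = 1
  c_5 = (-1)·(-4) + (0)·(21) + (0)·(16) + (0)·(14) + (0)·(-24) + (0)·(3) + (0)·(-43) = 4
  c_6 = (1)·(-4) + (0)·(21) + (0)·(16) + (2)·(14) + (1)·(-24) + (2)·(3) + (0)·(-43) = 6
  c_7 = (0)·(-4) + (0)·(21) + (0)·(16) + (0)·(14) + (0)·(-24) + (1)·(3) + (0)·(-43) = 3
Expand coordinatewise in base 3:
  c_1 = 1 = 1·3^0
  c_2 = 8 = 2·3^0 + 2·3^1
  c_3 = 0
  c_4 = 1 = 1·3^0
  c_5 = 4 = 1·3^0 + 1·3^1
  c_6 = 6 = 0·3^0 + 2·3^1
  c_7 = 3 = 0·3^0 + 1·3^1
Factor λ_0 = (1, 2, 0, 1, 1, 0, 0)
Factor λ_1 = (0, 2, 0, 0, 1, 2, 1)

((1, 2, 0, 1, 1, 0, 0), (0, 2, 0, 0, 1, 2, 1))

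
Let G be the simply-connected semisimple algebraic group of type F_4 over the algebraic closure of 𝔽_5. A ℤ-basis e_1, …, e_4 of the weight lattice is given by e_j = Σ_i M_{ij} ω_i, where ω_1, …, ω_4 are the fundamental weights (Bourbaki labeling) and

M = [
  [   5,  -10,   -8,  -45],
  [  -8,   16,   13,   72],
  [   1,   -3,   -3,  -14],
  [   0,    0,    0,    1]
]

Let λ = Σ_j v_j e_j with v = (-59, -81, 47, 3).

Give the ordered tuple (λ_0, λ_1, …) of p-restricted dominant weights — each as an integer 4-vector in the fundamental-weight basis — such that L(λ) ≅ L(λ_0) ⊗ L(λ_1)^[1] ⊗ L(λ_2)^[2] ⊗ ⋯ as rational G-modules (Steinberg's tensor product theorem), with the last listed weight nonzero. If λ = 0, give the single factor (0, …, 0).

Converting to the ω-basis (c_i = row i of M dotted with v = (-59, -81, 47, 3)):
  c_1 = (5)·(-59) + (-10)·(-81) + (-8)·(47) + (-45)·(3) = 4
  c_2 = (-8)·(-59) + (16)·(-81) + (13)·(47) + (72)·(3) = 3
  c_3 = (1)·(-59) + (-3)·(-81) + (-3)·(47) + (-14)·(3) = 1
  c_4 = (0)·(-59) + (0)·(-81) + (0)·(47) + (1)·(3) = 3
p = 5; digits c_i = Σ_j d_{ij}·5^j, 0 ≤ d_{ij} < 5:
  c_1 = 4 = 4·5^0
  c_2 = 3 = 3·5^0
  c_3 = 1 = 1·5^0
  c_4 = 3 = 3·5^0
Factor λ_0 = (4, 3, 1, 3)

((4, 3, 1, 3),)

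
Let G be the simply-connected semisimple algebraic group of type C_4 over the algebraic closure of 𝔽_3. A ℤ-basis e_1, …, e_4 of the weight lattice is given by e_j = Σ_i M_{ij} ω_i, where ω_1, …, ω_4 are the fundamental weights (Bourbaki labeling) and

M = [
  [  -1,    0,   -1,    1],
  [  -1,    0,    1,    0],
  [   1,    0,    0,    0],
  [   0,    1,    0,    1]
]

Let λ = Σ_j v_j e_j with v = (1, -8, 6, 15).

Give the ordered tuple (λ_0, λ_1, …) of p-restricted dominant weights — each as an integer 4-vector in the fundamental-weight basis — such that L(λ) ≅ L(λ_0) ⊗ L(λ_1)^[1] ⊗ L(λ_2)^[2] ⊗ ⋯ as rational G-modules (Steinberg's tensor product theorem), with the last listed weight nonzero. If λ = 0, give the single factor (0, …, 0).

ω-coordinates c = M·v, v = (1, -8, 6, 15):
  c_1 = (-1)·(1) + (0)·(-8) + (-1)·(6) + (1)·(15) = 8
  c_2 = (-1)·(1) + (0)·(-8) + (1)·(6) + (0)·(15) = 5
  c_3 = (1)·(1) + (0)·(-8) + (0)·(6) + (0)·(15) = 1
  c_4 = (0)·(1) + (1)·(-8) + (0)·(6) + (1)·(15) = 7
Writing each c_i in base p = 3:
  c_1 = 8 = 2·3^0 + 2·3^1
  c_2 = 5 = 2·3^0 + 1·3^1
  c_3 = 1 = 1·3^0
  c_4 = 7 = 1·3^0 + 2·3^1
Factor λ_0 = (2, 2, 1, 1)
Factor λ_1 = (2, 1, 0, 2)

((2, 2, 1, 1), (2, 1, 0, 2))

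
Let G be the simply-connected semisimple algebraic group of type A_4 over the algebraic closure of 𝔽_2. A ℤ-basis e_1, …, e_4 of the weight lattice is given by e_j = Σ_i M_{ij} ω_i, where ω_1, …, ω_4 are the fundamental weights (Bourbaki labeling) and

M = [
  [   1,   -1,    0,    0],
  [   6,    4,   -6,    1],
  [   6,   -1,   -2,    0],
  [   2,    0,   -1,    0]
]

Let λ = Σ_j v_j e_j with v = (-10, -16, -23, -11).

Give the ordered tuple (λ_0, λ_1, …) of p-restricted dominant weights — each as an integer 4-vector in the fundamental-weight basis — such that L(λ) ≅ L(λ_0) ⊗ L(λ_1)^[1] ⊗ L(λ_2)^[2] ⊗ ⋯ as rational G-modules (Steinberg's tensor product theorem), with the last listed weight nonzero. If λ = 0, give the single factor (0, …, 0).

Converting to the ω-basis (c_i = row i of M dotted with v = (-10, -16, -23, -11)):
  c_1 = (1)·(-10) + (-1)·(-16) + (0)·(-23) + (0)·(-11) = 6
  c_2 = (6)·(-10) + (4)·(-16) + (-6)·(-23) + (1)·(-11) = 3
  c_3 = (6)·(-10) + (-1)·(-16) + (-2)·(-23) + (0)·(-11) = 2
  c_4 = (2)·(-10) + (0)·(-16) + (-1)·(-23) + (0)·(-11) = 3
Writing each c_i in base p = 2:
  c_1 = 6 = 0·2^0 + 1·2^1 + 1·2^2
  c_2 = 3 = 1·2^0 + 1·2^1
  c_3 = 2 = 0·2^0 + 1·2^1
  c_4 = 3 = 1·2^0 + 1·2^1
Factor λ_0 = (0, 1, 0, 1)
Factor λ_1 = (1, 1, 1, 1)
Factor λ_2 = (1, 0, 0, 0)

((0, 1, 0, 1), (1, 1, 1, 1), (1, 0, 0, 0))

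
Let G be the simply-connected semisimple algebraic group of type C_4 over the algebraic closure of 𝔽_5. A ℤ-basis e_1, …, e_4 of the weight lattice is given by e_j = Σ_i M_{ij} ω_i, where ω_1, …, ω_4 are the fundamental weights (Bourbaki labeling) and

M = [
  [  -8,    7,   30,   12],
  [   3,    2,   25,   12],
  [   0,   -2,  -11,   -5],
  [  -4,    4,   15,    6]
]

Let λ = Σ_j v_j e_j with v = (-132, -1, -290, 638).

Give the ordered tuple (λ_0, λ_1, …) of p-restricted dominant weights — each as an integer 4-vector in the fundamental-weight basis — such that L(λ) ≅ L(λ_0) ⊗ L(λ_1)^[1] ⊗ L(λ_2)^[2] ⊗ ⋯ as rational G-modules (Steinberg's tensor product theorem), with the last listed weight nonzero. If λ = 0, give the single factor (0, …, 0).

Compute c_i = Σ_j M_{ij} v_j with v = (-132, -1, -290, 638):
  c_1 = (-8)·(-132) + (7)·(-1) + (30)·(-290) + 12·638 = 5
  c_2 = (3)·(-132) + (2)·(-1) + (25)·(-290) + 12·638 = 8
  c_3 = (0)·(-132) + (-2)·(-1) + (-11)·(-290) + (-5)·(638) = 2
  c_4 = (-4)·(-132) + (4)·(-1) + (15)·(-290) + 6·638 = 2
Base-5 expansion of each c_i:
  c_1 = 5 = 0·5^0 + 1·5^1
  c_2 = 8 = 3·5^0 + 1·5^1
  c_3 = 2 = 2·5^0
  c_4 = 2 = 2·5^0
λ_0 = (0, 3, 2, 2)
λ_1 = (1, 1, 0, 0)

((0, 3, 2, 2), (1, 1, 0, 0))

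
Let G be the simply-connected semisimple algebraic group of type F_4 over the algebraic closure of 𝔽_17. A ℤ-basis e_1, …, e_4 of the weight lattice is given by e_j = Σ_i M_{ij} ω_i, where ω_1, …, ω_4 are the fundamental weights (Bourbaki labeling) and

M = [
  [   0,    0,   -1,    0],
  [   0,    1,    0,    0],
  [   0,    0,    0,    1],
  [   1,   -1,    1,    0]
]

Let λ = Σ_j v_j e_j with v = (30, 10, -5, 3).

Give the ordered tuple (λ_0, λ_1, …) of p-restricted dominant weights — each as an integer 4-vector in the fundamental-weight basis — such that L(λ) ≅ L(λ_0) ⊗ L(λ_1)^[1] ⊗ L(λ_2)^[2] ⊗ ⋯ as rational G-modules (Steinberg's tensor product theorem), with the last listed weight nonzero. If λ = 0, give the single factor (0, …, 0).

((5, 10, 3, 15),)

Change of basis e → ω: c = M·v where v = (30, 10, -5, 3):
  c_1 = (0)·(30) + (0)·(10) + (-1)·(-5) + (0)·(3) = 5
  c_2 = (0)·(30) + (1)·(10) + (0)·(-5) + (0)·(3) = 10
  c_3 = (0)·(30) + (0)·(10) + (0)·(-5) + (1)·(3) = 3
  c_4 = (1)·(30) + (-1)·(10) + (1)·(-5) + (0)·(3) = 15
p = 17; digits c_i = Σ_j d_{ij}·17^j, 0 ≤ d_{ij} < 17:
  c_1 = 5 = 5·17^0
  c_2 = 10 = 10·17^0
  c_3 = 3 = 3·17^0
  c_4 = 15 = 15·17^0
Factor λ_0 = (5, 10, 3, 15)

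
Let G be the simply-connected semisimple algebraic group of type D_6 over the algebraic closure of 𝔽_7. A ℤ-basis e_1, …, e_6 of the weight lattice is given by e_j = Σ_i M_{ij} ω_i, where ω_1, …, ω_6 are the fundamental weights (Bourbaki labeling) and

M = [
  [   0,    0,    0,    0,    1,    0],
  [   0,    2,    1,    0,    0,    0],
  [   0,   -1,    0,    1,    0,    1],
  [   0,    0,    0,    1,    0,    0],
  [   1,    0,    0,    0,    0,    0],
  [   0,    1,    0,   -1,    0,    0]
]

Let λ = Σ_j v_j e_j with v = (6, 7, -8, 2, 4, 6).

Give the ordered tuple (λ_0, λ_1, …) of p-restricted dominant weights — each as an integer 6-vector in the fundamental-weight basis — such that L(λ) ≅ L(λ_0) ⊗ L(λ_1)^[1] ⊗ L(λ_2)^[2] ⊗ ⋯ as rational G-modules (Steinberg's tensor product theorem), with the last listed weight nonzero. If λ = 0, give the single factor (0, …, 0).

In the fundamental-weight basis, λ has coordinates c = M·v (v = (6, 7, -8, 2, 4, 6)):
  c_1 = 0*6 + 0*7 + 0*-8 + 0*2 + 1*4 + 0*6 = 4
  c_2 = 0*6 + 2*7 + 1*-8 + 0*2 + 0*4 + 0*6 = 6
  c_3 = 0*6 + -1*7 + 0*-8 + 1*2 + 0*4 + 1*6 = 1
  c_4 = 0*6 + 0*7 + 0*-8 + 1*2 + 0*4 + 0*6 = 2
  c_5 = 1*6 + 0*7 + 0*-8 + 0*2 + 0*4 + 0*6 = 6
  c_6 = 0*6 + 1*7 + 0*-8 + -1*2 + 0*4 + 0*6 = 5
Expand coordinatewise in base 7:
  c_1 = 4 = 4·7^0
  c_2 = 6 = 6·7^0
  c_3 = 1 = 1·7^0
  c_4 = 2 = 2·7^0
  c_5 = 6 = 6·7^0
  c_6 = 5 = 5·7^0
Factor λ_0 = (4, 6, 1, 2, 6, 5)

((4, 6, 1, 2, 6, 5),)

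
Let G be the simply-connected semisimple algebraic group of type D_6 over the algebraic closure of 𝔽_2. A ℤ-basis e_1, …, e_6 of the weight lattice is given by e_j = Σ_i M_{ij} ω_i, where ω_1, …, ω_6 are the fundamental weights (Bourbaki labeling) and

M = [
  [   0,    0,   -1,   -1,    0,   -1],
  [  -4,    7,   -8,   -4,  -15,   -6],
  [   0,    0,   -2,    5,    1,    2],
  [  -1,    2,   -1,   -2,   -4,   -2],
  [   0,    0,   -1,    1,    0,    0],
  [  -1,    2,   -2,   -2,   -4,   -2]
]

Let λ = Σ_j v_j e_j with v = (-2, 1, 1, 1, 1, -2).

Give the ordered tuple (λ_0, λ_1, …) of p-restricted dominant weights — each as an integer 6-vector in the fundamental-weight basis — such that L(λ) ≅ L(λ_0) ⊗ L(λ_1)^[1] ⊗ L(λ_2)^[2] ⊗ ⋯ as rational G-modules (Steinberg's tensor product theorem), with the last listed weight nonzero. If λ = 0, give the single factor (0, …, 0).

((0, 0, 0, 1, 0, 0),)

In the fundamental-weight basis, λ has coordinates c = M·v (v = (-2, 1, 1, 1, 1, -2)):
  c_1 = (0)·(-2) + 0·1 + (-1)·(1) + (-1)·(1) + 0·1 + (-1)·(-2) = 0
  c_2 = (-4)·(-2) + 7·1 + (-8)·(1) + (-4)·(1) + (-15)·(1) + (-6)·(-2) = 0
  c_3 = (0)·(-2) + 0·1 + (-2)·(1) + 5·1 + 1·1 + (2)·(-2) = 0
  c_4 = (-1)·(-2) + 2·1 + (-1)·(1) + (-2)·(1) + (-4)·(1) + (-2)·(-2) = 1
  c_5 = (0)·(-2) + 0·1 + (-1)·(1) + 1·1 + 0·1 + (0)·(-2) = 0
  c_6 = (-1)·(-2) + 2·1 + (-2)·(1) + (-2)·(1) + (-4)·(1) + (-2)·(-2) = 0
Expand coordinatewise in base 2:
  c_1 = 0
  c_2 = 0
  c_3 = 0
  c_4 = 1 = 1·2^0
  c_5 = 0
  c_6 = 0
Factor λ_0 = (0, 0, 0, 1, 0, 0)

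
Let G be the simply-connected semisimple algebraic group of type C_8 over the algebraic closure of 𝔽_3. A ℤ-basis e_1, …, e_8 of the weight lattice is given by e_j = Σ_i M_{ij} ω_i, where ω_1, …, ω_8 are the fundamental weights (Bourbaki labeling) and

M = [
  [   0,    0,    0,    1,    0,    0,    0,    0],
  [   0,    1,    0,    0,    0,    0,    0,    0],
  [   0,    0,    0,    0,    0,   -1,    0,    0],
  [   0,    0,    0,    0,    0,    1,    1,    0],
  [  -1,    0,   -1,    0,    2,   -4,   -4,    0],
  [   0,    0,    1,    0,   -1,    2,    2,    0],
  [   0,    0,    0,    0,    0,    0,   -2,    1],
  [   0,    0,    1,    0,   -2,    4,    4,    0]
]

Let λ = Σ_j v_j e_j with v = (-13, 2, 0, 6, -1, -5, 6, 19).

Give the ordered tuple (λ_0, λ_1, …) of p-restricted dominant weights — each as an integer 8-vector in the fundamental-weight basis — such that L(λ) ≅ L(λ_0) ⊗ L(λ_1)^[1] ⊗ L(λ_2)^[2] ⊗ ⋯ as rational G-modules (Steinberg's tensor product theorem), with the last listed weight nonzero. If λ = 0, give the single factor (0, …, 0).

Converting to the ω-basis (c_i = row i of M dotted with v = (-13, 2, 0, 6, -1, -5, 6, 19)):
  c_1 = 0*-13 + 0*2 + 0*0 + 1*6 + 0*-1 + 0*-5 + 0*6 + 0*19 = 6
  c_2 = 0*-13 + 1*2 + 0*0 + 0*6 + 0*-1 + 0*-5 + 0*6 + 0*19 = 2
  c_3 = 0*-13 + 0*2 + 0*0 + 0*6 + 0*-1 + -1*-5 + 0*6 + 0*19 = 5
  c_4 = 0*-13 + 0*2 + 0*0 + 0*6 + 0*-1 + 1*-5 + 1*6 + 0*19 = 1
  c_5 = -1*-13 + 0*2 + -1*0 + 0*6 + 2*-1 + -4*-5 + -4*6 + 0*19 = 7
  c_6 = 0*-13 + 0*2 + 1*0 + 0*6 + -1*-1 + 2*-5 + 2*6 + 0*19 = 3
  c_7 = 0*-13 + 0*2 + 0*0 + 0*6 + 0*-1 + 0*-5 + -2*6 + 1*19 = 7
  c_8 = 0*-13 + 0*2 + 1*0 + 0*6 + -2*-1 + 4*-5 + 4*6 + 0*19 = 6
p = 3; digits c_i = Σ_j d_{ij}·3^j, 0 ≤ d_{ij} < 3:
  c_1 = 6 = 0·3^0 + 2·3^1
  c_2 = 2 = 2·3^0
  c_3 = 5 = 2·3^0 + 1·3^1
  c_4 = 1 = 1·3^0
  c_5 = 7 = 1·3^0 + 2·3^1
  c_6 = 3 = 0·3^0 + 1·3^1
  c_7 = 7 = 1·3^0 + 2·3^1
  c_8 = 6 = 0·3^0 + 2·3^1
p-restricted factor λ_0 = (0, 2, 2, 1, 1, 0, 1, 0)
p-restricted factor λ_1 = (2, 0, 1, 0, 2, 1, 2, 2)

((0, 2, 2, 1, 1, 0, 1, 0), (2, 0, 1, 0, 2, 1, 2, 2))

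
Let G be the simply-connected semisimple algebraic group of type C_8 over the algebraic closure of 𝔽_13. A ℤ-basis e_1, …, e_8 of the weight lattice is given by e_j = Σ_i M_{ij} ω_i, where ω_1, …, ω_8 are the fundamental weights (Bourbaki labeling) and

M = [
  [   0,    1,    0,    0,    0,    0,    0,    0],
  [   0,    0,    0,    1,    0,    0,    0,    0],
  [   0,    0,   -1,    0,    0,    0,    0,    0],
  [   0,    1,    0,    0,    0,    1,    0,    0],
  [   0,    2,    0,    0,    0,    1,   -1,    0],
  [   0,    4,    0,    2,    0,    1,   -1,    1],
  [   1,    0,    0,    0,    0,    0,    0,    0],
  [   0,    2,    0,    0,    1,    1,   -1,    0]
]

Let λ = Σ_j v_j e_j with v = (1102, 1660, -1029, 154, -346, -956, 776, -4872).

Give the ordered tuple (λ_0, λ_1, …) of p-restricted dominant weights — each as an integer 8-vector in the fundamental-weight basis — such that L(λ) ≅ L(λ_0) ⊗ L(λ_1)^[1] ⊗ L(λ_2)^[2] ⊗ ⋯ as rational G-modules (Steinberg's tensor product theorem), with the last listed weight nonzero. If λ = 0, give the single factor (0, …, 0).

Converting to the ω-basis (c_i = row i of M dotted with v = (1102, 1660, -1029, 154, -346, -956, 776, -4872)):
  c_1 = (0)·(1102) + (1)·(1660) + (0)·(-1029) + (0)·(154) + (0)·(-346) + (0)·(-956) + (0)·(776) + (0)·(-4872) = 1660
  c_2 = (0)·(1102) + (0)·(1660) + (0)·(-1029) + (1)·(154) + (0)·(-346) + (0)·(-956) + (0)·(776) + (0)·(-4872) = 154
  c_3 = (0)·(1102) + (0)·(1660) + (-1)·(-1029) + (0)·(154) + (0)·(-346) + (0)·(-956) + (0)·(776) + (0)·(-4872) = 1029
  c_4 = (0)·(1102) + (1)·(1660) + (0)·(-1029) + (0)·(154) + (0)·(-346) + (1)·(-956) + (0)·(776) + (0)·(-4872) = 704
  c_5 = (0)·(1102) + (2)·(1660) + (0)·(-1029) + (0)·(154) + (0)·(-346) + (1)·(-956) + (-1)·(776) + (0)·(-4872) = 1588
  c_6 = (0)·(1102) + (4)·(1660) + (0)·(-1029) + (2)·(154) + (0)·(-346) + (1)·(-956) + (-1)·(776) + (1)·(-4872) = 344
  c_7 = (1)·(1102) + (0)·(1660) + (0)·(-1029) + (0)·(154) + (0)·(-346) + (0)·(-956) + (0)·(776) + (0)·(-4872) = 1102
  c_8 = (0)·(1102) + (2)·(1660) + (0)·(-1029) + (0)·(154) + (1)·(-346) + (1)·(-956) + (-1)·(776) + (0)·(-4872) = 1242
Base-13 expansion of each c_i:
  c_1 = 1660 = 9·13^0 + 10·13^1 + 9·13^2
  c_2 = 154 = 11·13^0 + 11·13^1
  c_3 = 1029 = 2·13^0 + 1·13^1 + 6·13^2
  c_4 = 704 = 2·13^0 + 2·13^1 + 4·13^2
  c_5 = 1588 = 2·13^0 + 5·13^1 + 9·13^2
  c_6 = 344 = 6·13^0 + 0·13^1 + 2·13^2
  c_7 = 1102 = 10·13^0 + 6·13^1 + 6·13^2
  c_8 = 1242 = 7·13^0 + 4·13^1 + 7·13^2
λ_0 = (9, 11, 2, 2, 2, 6, 10, 7)
λ_1 = (10, 11, 1, 2, 5, 0, 6, 4)
λ_2 = (9, 0, 6, 4, 9, 2, 6, 7)

((9, 11, 2, 2, 2, 6, 10, 7), (10, 11, 1, 2, 5, 0, 6, 4), (9, 0, 6, 4, 9, 2, 6, 7))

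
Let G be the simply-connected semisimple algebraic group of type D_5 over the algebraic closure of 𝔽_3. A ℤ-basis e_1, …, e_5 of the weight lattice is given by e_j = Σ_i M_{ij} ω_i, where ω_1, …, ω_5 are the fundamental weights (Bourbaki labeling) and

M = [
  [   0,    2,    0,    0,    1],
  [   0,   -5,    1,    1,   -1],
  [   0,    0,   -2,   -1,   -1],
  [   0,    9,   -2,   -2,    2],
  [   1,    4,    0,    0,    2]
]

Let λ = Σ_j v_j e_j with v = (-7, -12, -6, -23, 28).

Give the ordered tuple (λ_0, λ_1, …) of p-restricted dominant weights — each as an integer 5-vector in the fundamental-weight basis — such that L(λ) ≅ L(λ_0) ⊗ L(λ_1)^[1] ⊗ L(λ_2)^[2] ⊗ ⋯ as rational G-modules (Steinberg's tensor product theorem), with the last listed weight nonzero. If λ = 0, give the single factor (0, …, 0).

((1, 0, 1, 0, 1), (1, 1, 2, 2, 0))

Converting to the ω-basis (c_i = row i of M dotted with v = (-7, -12, -6, -23, 28)):
  c_1 = (0)·(-7) + (2)·(-12) + (0)·(-6) + (0)·(-23) + (1)·(28) = 4
  c_2 = (0)·(-7) + (-5)·(-12) + (1)·(-6) + (1)·(-23) + (-1)·(28) = 3
  c_3 = (0)·(-7) + (0)·(-12) + (-2)·(-6) + (-1)·(-23) + (-1)·(28) = 7
  c_4 = (0)·(-7) + (9)·(-12) + (-2)·(-6) + (-2)·(-23) + (2)·(28) = 6
  c_5 = (1)·(-7) + (4)·(-12) + (0)·(-6) + (0)·(-23) + (2)·(28) = 1
Base-3 expansion of each c_i:
  c_1 = 4 = 1·3^0 + 1·3^1
  c_2 = 3 = 0·3^0 + 1·3^1
  c_3 = 7 = 1·3^0 + 2·3^1
  c_4 = 6 = 0·3^0 + 2·3^1
  c_5 = 1 = 1·3^0
p-restricted factor λ_0 = (1, 0, 1, 0, 1)
p-restricted factor λ_1 = (1, 1, 2, 2, 0)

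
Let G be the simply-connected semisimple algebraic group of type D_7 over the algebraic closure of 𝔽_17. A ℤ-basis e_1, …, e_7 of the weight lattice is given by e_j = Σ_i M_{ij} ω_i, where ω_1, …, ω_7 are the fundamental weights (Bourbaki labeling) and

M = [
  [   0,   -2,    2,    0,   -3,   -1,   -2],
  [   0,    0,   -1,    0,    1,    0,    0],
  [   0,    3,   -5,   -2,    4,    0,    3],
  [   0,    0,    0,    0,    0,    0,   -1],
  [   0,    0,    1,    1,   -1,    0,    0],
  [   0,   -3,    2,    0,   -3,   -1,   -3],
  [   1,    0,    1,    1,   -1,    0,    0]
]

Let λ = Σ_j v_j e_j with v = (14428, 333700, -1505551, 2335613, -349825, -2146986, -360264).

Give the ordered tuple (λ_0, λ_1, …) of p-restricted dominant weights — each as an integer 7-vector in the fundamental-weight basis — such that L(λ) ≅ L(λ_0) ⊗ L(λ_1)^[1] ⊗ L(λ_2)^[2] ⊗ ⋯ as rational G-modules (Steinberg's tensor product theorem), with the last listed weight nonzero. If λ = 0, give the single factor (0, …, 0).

Change of basis e → ω: c = M·v where v = (14428, 333700, -1505551, 2335613, -349825, -2146986, -360264):
  c_1 = (0)·(14428) + (-2)·(333700) + (2)·(-1505551) + (0)·(2335613) + (-3)·(-349825) + (-1)·(-2146986) + (-2)·(-360264) = 238487
  c_2 = (0)·(14428) + (0)·(333700) + (-1)·(-1505551) + (0)·(2335613) + (1)·(-349825) + (0)·(-2146986) + (0)·(-360264) = 1155726
  c_3 = (0)·(14428) + (3)·(333700) + (-5)·(-1505551) + (-2)·(2335613) + (4)·(-349825) + (0)·(-2146986) + (3)·(-360264) = 1377537
  c_4 = (0)·(14428) + (0)·(333700) + (0)·(-1505551) + (0)·(2335613) + (0)·(-349825) + (0)·(-2146986) + (-1)·(-360264) = 360264
  c_5 = (0)·(14428) + (0)·(333700) + (1)·(-1505551) + (1)·(2335613) + (-1)·(-349825) + (0)·(-2146986) + (0)·(-360264) = 1179887
  c_6 = (0)·(14428) + (-3)·(333700) + (2)·(-1505551) + (0)·(2335613) + (-3)·(-349825) + (-1)·(-2146986) + (-3)·(-360264) = 265051
  c_7 = (1)·(14428) + (0)·(333700) + (1)·(-1505551) + (1)·(2335613) + (-1)·(-349825) + (0)·(-2146986) + (0)·(-360264) = 1194315
p = 17; digits c_i = Σ_j d_{ij}·17^j, 0 ≤ d_{ij} < 17:
  c_1 = 238487 = 11·17^0 + 3·17^1 + 9·17^2 + 14·17^3 + 2·17^4
  c_2 = 1155726 = 15·17^0 + 0·17^1 + 4·17^2 + 14·17^3 + 13·17^4
  c_3 = 1377537 = 10·17^0 + 9·17^1 + 6·17^2 + 8·17^3 + 16·17^4
  c_4 = 360264 = 0·17^0 + 10·17^1 + 5·17^2 + 5·17^3 + 4·17^4
  c_5 = 1179887 = 2·17^0 + 11·17^1 + 2·17^2 + 2·17^3 + 14·17^4
  c_6 = 265051 = 4·17^0 + 2·17^1 + 16·17^2 + 2·17^3 + 3·17^4
  c_7 = 1194315 = 14·17^0 + 9·17^1 + 1·17^2 + 5·17^3 + 14·17^4
λ_0 = (11, 15, 10, 0, 2, 4, 14)
λ_1 = (3, 0, 9, 10, 11, 2, 9)
λ_2 = (9, 4, 6, 5, 2, 16, 1)
λ_3 = (14, 14, 8, 5, 2, 2, 5)
λ_4 = (2, 13, 16, 4, 14, 3, 14)

((11, 15, 10, 0, 2, 4, 14), (3, 0, 9, 10, 11, 2, 9), (9, 4, 6, 5, 2, 16, 1), (14, 14, 8, 5, 2, 2, 5), (2, 13, 16, 4, 14, 3, 14))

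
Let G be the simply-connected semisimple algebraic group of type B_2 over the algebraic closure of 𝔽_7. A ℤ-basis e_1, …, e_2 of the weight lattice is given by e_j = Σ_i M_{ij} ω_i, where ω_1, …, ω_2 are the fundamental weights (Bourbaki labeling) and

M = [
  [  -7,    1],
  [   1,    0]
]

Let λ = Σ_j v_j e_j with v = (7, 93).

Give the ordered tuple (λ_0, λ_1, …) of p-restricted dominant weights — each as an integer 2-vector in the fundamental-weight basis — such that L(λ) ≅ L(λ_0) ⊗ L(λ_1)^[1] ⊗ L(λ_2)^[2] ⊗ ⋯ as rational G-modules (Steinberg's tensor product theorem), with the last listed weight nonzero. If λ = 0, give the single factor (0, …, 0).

((2, 0), (6, 1))

Change of basis e → ω: c = M·v where v = (7, 93):
  c_1 = -7*7 + 1*93 = 44
  c_2 = 1*7 + 0*93 = 7
p = 7; digits c_i = Σ_j d_{ij}·7^j, 0 ≤ d_{ij} < 7:
  c_1 = 44 = 2·7^0 + 6·7^1
  c_2 = 7 = 0·7^0 + 1·7^1
Factor λ_0 = (2, 0)
Factor λ_1 = (6, 1)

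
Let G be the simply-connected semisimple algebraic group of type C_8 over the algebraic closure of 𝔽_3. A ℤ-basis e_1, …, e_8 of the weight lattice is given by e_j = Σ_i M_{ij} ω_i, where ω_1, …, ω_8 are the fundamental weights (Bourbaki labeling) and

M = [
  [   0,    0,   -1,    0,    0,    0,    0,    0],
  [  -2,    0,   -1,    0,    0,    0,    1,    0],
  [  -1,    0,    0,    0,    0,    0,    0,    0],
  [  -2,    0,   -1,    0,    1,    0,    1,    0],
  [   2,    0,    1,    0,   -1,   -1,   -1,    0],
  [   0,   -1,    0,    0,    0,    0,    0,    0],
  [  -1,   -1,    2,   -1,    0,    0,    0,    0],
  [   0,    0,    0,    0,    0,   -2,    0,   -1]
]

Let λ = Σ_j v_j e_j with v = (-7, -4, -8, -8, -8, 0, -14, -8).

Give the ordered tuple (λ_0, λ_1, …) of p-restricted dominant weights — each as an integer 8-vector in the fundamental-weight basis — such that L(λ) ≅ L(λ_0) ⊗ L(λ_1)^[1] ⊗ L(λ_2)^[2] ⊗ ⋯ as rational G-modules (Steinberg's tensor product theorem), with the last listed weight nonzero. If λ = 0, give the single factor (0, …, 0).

((2, 2, 1, 0, 0, 1, 0, 2), (2, 2, 2, 0, 0, 1, 1, 2))

ω-coordinates c = M·v, v = (-7, -4, -8, -8, -8, 0, -14, -8):
  c_1 = (0)·(-7) + (0)·(-4) + (-1)·(-8) + (0)·(-8) + (0)·(-8) + 0·0 + (0)·(-14) + (0)·(-8) = 8
  c_2 = (-2)·(-7) + (0)·(-4) + (-1)·(-8) + (0)·(-8) + (0)·(-8) + 0·0 + (1)·(-14) + (0)·(-8) = 8
  c_3 = (-1)·(-7) + (0)·(-4) + (0)·(-8) + (0)·(-8) + (0)·(-8) + 0·0 + (0)·(-14) + (0)·(-8) = 7
  c_4 = (-2)·(-7) + (0)·(-4) + (-1)·(-8) + (0)·(-8) + (1)·(-8) + 0·0 + (1)·(-14) + (0)·(-8) = 0
  c_5 = (2)·(-7) + (0)·(-4) + (1)·(-8) + (0)·(-8) + (-1)·(-8) + (-1)·(0) + (-1)·(-14) + (0)·(-8) = 0
  c_6 = (0)·(-7) + (-1)·(-4) + (0)·(-8) + (0)·(-8) + (0)·(-8) + 0·0 + (0)·(-14) + (0)·(-8) = 4
  c_7 = (-1)·(-7) + (-1)·(-4) + (2)·(-8) + (-1)·(-8) + (0)·(-8) + 0·0 + (0)·(-14) + (0)·(-8) = 3
  c_8 = (0)·(-7) + (0)·(-4) + (0)·(-8) + (0)·(-8) + (0)·(-8) + (-2)·(0) + (0)·(-14) + (-1)·(-8) = 8
Base-3 expansion of each c_i:
  c_1 = 8 = 2·3^0 + 2·3^1
  c_2 = 8 = 2·3^0 + 2·3^1
  c_3 = 7 = 1·3^0 + 2·3^1
  c_4 = 0
  c_5 = 0
  c_6 = 4 = 1·3^0 + 1·3^1
  c_7 = 3 = 0·3^0 + 1·3^1
  c_8 = 8 = 2·3^0 + 2·3^1
Factor λ_0 = (2, 2, 1, 0, 0, 1, 0, 2)
Factor λ_1 = (2, 2, 2, 0, 0, 1, 1, 2)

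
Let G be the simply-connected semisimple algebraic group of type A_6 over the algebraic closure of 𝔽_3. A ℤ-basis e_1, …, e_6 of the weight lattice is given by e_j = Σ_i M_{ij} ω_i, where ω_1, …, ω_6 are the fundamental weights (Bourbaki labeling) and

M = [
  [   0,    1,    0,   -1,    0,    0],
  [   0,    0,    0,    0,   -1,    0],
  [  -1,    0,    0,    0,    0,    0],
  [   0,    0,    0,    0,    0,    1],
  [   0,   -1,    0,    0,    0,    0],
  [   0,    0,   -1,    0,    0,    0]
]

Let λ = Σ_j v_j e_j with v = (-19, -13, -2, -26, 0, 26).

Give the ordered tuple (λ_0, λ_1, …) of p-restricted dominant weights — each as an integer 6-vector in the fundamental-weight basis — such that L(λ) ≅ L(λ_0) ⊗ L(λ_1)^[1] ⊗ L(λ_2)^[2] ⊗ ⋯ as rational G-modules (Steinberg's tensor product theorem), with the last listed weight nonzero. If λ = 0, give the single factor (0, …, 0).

ω-coordinates c = M·v, v = (-19, -13, -2, -26, 0, 26):
  c_1 = (0)·(-19) + (1)·(-13) + (0)·(-2) + (-1)·(-26) + 0·0 + 0·26 = 13
  c_2 = (0)·(-19) + (0)·(-13) + (0)·(-2) + (0)·(-26) + (-1)·(0) + 0·26 = 0
  c_3 = (-1)·(-19) + (0)·(-13) + (0)·(-2) + (0)·(-26) + 0·0 + 0·26 = 19
  c_4 = (0)·(-19) + (0)·(-13) + (0)·(-2) + (0)·(-26) + 0·0 + 1·26 = 26
  c_5 = (0)·(-19) + (-1)·(-13) + (0)·(-2) + (0)·(-26) + 0·0 + 0·26 = 13
  c_6 = (0)·(-19) + (0)·(-13) + (-1)·(-2) + (0)·(-26) + 0·0 + 0·26 = 2
Writing each c_i in base p = 3:
  c_1 = 13 = 1·3^0 + 1·3^1 + 1·3^2
  c_2 = 0
  c_3 = 19 = 1·3^0 + 0·3^1 + 2·3^2
  c_4 = 26 = 2·3^0 + 2·3^1 + 2·3^2
  c_5 = 13 = 1·3^0 + 1·3^1 + 1·3^2
  c_6 = 2 = 2·3^0
λ_0 = (1, 0, 1, 2, 1, 2)
λ_1 = (1, 0, 0, 2, 1, 0)
λ_2 = (1, 0, 2, 2, 1, 0)

((1, 0, 1, 2, 1, 2), (1, 0, 0, 2, 1, 0), (1, 0, 2, 2, 1, 0))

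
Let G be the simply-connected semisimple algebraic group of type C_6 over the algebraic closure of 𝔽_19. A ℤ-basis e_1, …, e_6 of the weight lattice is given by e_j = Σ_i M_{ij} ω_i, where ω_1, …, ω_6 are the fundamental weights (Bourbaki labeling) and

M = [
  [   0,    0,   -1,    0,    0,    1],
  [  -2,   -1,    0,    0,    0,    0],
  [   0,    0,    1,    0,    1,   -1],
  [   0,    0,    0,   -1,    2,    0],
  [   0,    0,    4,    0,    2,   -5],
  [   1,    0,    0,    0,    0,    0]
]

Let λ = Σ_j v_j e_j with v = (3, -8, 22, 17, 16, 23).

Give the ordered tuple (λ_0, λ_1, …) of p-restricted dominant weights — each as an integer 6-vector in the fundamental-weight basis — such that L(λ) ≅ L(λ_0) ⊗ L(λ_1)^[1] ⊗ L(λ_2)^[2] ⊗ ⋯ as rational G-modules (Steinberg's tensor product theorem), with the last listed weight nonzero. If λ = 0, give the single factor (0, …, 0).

ω-coordinates c = M·v, v = (3, -8, 22, 17, 16, 23):
  c_1 = 0·3 + (0)·(-8) + (-1)·(22) + 0·17 + 0·16 + 1·23 = 1
  c_2 = (-2)·(3) + (-1)·(-8) + 0·22 + 0·17 + 0·16 + 0·23 = 2
  c_3 = 0·3 + (0)·(-8) + 1·22 + 0·17 + 1·16 + (-1)·(23) = 15
  c_4 = 0·3 + (0)·(-8) + 0·22 + (-1)·(17) + 2·16 + 0·23 = 15
  c_5 = 0·3 + (0)·(-8) + 4·22 + 0·17 + 2·16 + (-5)·(23) = 5
  c_6 = 1·3 + (0)·(-8) + 0·22 + 0·17 + 0·16 + 0·23 = 3
Expand coordinatewise in base 19:
  c_1 = 1 = 1·19^0
  c_2 = 2 = 2·19^0
  c_3 = 15 = 15·19^0
  c_4 = 15 = 15·19^0
  c_5 = 5 = 5·19^0
  c_6 = 3 = 3·19^0
Factor λ_0 = (1, 2, 15, 15, 5, 3)

((1, 2, 15, 15, 5, 3),)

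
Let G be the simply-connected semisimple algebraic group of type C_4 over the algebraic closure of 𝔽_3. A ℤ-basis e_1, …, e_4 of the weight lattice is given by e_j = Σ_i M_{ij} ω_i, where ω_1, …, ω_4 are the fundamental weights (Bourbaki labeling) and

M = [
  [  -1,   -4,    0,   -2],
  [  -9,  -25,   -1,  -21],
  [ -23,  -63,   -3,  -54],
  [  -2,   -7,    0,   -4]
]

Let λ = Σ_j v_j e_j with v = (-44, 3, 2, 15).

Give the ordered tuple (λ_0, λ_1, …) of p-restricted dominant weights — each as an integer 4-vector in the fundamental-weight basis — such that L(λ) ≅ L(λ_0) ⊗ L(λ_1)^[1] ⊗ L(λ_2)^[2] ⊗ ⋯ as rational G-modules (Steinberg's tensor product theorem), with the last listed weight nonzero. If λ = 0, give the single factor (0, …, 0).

((2, 1, 1, 1), (0, 1, 2, 2))

Change of basis e → ω: c = M·v where v = (-44, 3, 2, 15):
  c_1 = (-1)·(-44) + (-4)·(3) + (0)·(2) + (-2)·(15) = 2
  c_2 = (-9)·(-44) + (-25)·(3) + (-1)·(2) + (-21)·(15) = 4
  c_3 = (-23)·(-44) + (-63)·(3) + (-3)·(2) + (-54)·(15) = 7
  c_4 = (-2)·(-44) + (-7)·(3) + (0)·(2) + (-4)·(15) = 7
Base-3 expansion of each c_i:
  c_1 = 2 = 2·3^0
  c_2 = 4 = 1·3^0 + 1·3^1
  c_3 = 7 = 1·3^0 + 2·3^1
  c_4 = 7 = 1·3^0 + 2·3^1
p-restricted factor λ_0 = (2, 1, 1, 1)
p-restricted factor λ_1 = (0, 1, 2, 2)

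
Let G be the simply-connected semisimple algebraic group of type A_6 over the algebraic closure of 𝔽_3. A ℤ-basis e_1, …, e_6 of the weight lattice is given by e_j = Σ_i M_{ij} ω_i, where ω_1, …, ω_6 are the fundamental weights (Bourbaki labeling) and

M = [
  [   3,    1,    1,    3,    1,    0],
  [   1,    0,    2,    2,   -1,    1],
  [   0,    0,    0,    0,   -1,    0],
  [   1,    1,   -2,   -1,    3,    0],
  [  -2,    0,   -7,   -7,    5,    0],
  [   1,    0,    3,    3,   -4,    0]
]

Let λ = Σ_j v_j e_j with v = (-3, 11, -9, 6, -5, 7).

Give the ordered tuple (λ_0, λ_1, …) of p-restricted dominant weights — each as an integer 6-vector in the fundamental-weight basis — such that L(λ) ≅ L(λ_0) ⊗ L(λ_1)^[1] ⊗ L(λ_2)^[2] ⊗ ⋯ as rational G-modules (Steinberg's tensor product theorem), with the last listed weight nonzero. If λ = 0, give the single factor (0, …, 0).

((0, 0, 2, 2, 2, 2), (2, 1, 1, 1, 0, 2))

In the fundamental-weight basis, λ has coordinates c = M·v (v = (-3, 11, -9, 6, -5, 7)):
  c_1 = (3)·(-3) + 1·11 + (1)·(-9) + 3·6 + (1)·(-5) + 0·7 = 6
  c_2 = (1)·(-3) + 0·11 + (2)·(-9) + 2·6 + (-1)·(-5) + 1·7 = 3
  c_3 = (0)·(-3) + 0·11 + (0)·(-9) + 0·6 + (-1)·(-5) + 0·7 = 5
  c_4 = (1)·(-3) + 1·11 + (-2)·(-9) + (-1)·(6) + (3)·(-5) + 0·7 = 5
  c_5 = (-2)·(-3) + 0·11 + (-7)·(-9) + (-7)·(6) + (5)·(-5) + 0·7 = 2
  c_6 = (1)·(-3) + 0·11 + (3)·(-9) + 3·6 + (-4)·(-5) + 0·7 = 8
p = 3; digits c_i = Σ_j d_{ij}·3^j, 0 ≤ d_{ij} < 3:
  c_1 = 6 = 0·3^0 + 2·3^1
  c_2 = 3 = 0·3^0 + 1·3^1
  c_3 = 5 = 2·3^0 + 1·3^1
  c_4 = 5 = 2·3^0 + 1·3^1
  c_5 = 2 = 2·3^0
  c_6 = 8 = 2·3^0 + 2·3^1
p-restricted factor λ_0 = (0, 0, 2, 2, 2, 2)
p-restricted factor λ_1 = (2, 1, 1, 1, 0, 2)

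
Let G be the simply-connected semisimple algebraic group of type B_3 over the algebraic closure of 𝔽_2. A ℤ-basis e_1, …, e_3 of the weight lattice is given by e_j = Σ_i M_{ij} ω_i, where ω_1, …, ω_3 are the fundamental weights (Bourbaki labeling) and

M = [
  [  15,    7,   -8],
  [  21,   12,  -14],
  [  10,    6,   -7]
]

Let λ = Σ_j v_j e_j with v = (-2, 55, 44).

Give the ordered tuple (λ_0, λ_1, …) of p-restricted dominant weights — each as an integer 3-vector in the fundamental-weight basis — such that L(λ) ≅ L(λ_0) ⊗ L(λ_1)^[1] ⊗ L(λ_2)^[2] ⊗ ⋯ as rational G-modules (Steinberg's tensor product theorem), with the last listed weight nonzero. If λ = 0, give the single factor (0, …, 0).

((1, 0, 0), (1, 1, 1))

ω-coordinates c = M·v, v = (-2, 55, 44):
  c_1 = (15)·(-2) + (7)·(55) + (-8)·(44) = 3
  c_2 = (21)·(-2) + (12)·(55) + (-14)·(44) = 2
  c_3 = (10)·(-2) + (6)·(55) + (-7)·(44) = 2
Expand coordinatewise in base 2:
  c_1 = 3 = 1·2^0 + 1·2^1
  c_2 = 2 = 0·2^0 + 1·2^1
  c_3 = 2 = 0·2^0 + 1·2^1
Factor λ_0 = (1, 0, 0)
Factor λ_1 = (1, 1, 1)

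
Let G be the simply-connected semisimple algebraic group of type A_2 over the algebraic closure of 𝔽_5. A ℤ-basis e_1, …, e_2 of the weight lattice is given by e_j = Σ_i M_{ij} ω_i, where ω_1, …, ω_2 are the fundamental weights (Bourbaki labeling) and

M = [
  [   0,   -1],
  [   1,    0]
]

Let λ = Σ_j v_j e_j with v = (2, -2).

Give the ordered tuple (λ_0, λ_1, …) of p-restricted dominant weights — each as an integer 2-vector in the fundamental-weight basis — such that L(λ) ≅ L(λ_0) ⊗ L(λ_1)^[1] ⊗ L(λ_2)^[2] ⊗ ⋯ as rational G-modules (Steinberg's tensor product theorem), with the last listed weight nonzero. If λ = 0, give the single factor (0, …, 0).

In the fundamental-weight basis, λ has coordinates c = M·v (v = (2, -2)):
  c_1 = 0*2 + -1*-2 = 2
  c_2 = 1*2 + 0*-2 = 2
Expand coordinatewise in base 5:
  c_1 = 2 = 2·5^0
  c_2 = 2 = 2·5^0
λ_0 = (2, 2)

((2, 2),)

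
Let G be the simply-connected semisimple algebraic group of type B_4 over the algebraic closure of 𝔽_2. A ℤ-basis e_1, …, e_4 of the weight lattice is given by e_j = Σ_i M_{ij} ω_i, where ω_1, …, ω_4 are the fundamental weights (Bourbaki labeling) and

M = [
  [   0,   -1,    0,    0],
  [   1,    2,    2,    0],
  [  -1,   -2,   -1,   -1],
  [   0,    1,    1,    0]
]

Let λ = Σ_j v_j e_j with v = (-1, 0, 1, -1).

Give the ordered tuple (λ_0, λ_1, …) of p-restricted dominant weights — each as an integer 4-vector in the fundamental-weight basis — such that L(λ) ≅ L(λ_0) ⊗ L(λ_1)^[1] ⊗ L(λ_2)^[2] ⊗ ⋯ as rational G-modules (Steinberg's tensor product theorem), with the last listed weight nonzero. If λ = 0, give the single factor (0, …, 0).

((0, 1, 1, 1),)

In the fundamental-weight basis, λ has coordinates c = M·v (v = (-1, 0, 1, -1)):
  c_1 = 0*-1 + -1*0 + 0*1 + 0*-1 = 0
  c_2 = 1*-1 + 2*0 + 2*1 + 0*-1 = 1
  c_3 = -1*-1 + -2*0 + -1*1 + -1*-1 = 1
  c_4 = 0*-1 + 1*0 + 1*1 + 0*-1 = 1
p = 2; digits c_i = Σ_j d_{ij}·2^j, 0 ≤ d_{ij} < 2:
  c_1 = 0
  c_2 = 1 = 1·2^0
  c_3 = 1 = 1·2^0
  c_4 = 1 = 1·2^0
λ_0 = (0, 1, 1, 1)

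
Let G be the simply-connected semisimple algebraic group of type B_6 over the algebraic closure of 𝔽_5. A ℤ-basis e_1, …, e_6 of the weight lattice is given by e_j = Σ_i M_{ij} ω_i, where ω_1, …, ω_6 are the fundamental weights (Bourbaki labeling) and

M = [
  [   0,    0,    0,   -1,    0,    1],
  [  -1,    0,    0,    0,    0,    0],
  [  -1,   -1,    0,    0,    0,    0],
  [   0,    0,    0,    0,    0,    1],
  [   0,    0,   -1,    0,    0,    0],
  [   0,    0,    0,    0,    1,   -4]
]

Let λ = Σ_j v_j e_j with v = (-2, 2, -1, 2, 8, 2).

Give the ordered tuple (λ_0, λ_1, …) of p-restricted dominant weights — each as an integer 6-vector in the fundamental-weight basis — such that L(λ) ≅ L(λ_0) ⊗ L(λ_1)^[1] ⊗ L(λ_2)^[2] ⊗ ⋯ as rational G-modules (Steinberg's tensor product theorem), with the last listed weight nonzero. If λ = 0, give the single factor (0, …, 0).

((0, 2, 0, 2, 1, 0),)

Change of basis e → ω: c = M·v where v = (-2, 2, -1, 2, 8, 2):
  c_1 = (0)·(-2) + (0)·(2) + (0)·(-1) + (-1)·(2) + (0)·(8) + (1)·(2) = 0
  c_2 = (-1)·(-2) + (0)·(2) + (0)·(-1) + (0)·(2) + (0)·(8) + (0)·(2) = 2
  c_3 = (-1)·(-2) + (-1)·(2) + (0)·(-1) + (0)·(2) + (0)·(8) + (0)·(2) = 0
  c_4 = (0)·(-2) + (0)·(2) + (0)·(-1) + (0)·(2) + (0)·(8) + (1)·(2) = 2
  c_5 = (0)·(-2) + (0)·(2) + (-1)·(-1) + (0)·(2) + (0)·(8) + (0)·(2) = 1
  c_6 = (0)·(-2) + (0)·(2) + (0)·(-1) + (0)·(2) + (1)·(8) + (-4)·(2) = 0
Writing each c_i in base p = 5:
  c_1 = 0
  c_2 = 2 = 2·5^0
  c_3 = 0
  c_4 = 2 = 2·5^0
  c_5 = 1 = 1·5^0
  c_6 = 0
λ_0 = (0, 2, 0, 2, 1, 0)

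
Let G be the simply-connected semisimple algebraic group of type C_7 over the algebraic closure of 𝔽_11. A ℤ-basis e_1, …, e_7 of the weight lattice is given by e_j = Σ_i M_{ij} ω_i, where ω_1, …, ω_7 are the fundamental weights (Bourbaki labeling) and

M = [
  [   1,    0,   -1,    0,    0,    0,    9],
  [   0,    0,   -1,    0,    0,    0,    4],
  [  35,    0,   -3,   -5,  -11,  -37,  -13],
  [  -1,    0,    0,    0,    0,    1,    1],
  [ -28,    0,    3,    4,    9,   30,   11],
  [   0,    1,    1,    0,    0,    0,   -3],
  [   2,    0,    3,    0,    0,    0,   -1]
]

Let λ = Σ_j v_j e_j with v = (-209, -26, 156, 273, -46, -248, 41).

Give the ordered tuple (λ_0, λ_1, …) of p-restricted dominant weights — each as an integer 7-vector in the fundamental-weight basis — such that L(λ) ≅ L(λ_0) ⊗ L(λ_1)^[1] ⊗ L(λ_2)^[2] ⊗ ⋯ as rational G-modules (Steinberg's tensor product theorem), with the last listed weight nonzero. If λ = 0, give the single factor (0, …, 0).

ω-coordinates c = M·v, v = (-209, -26, 156, 273, -46, -248, 41):
  c_1 = (1)·(-209) + (0)·(-26) + (-1)·(156) + (0)·(273) + (0)·(-46) + (0)·(-248) + (9)·(41) = 4
  c_2 = (0)·(-209) + (0)·(-26) + (-1)·(156) + (0)·(273) + (0)·(-46) + (0)·(-248) + (4)·(41) = 8
  c_3 = (35)·(-209) + (0)·(-26) + (-3)·(156) + (-5)·(273) + (-11)·(-46) + (-37)·(-248) + (-13)·(41) = 1
  c_4 = (-1)·(-209) + (0)·(-26) + (0)·(156) + (0)·(273) + (0)·(-46) + (1)·(-248) + (1)·(41) = 2
  c_5 = (-28)·(-209) + (0)·(-26) + (3)·(156) + (4)·(273) + (9)·(-46) + (30)·(-248) + (11)·(41) = 9
  c_6 = (0)·(-209) + (1)·(-26) + (1)·(156) + (0)·(273) + (0)·(-46) + (0)·(-248) + (-3)·(41) = 7
  c_7 = (2)·(-209) + (0)·(-26) + (3)·(156) + (0)·(273) + (0)·(-46) + (0)·(-248) + (-1)·(41) = 9
Writing each c_i in base p = 11:
  c_1 = 4 = 4·11^0
  c_2 = 8 = 8·11^0
  c_3 = 1 = 1·11^0
  c_4 = 2 = 2·11^0
  c_5 = 9 = 9·11^0
  c_6 = 7 = 7·11^0
  c_7 = 9 = 9·11^0
λ_0 = (4, 8, 1, 2, 9, 7, 9)

((4, 8, 1, 2, 9, 7, 9),)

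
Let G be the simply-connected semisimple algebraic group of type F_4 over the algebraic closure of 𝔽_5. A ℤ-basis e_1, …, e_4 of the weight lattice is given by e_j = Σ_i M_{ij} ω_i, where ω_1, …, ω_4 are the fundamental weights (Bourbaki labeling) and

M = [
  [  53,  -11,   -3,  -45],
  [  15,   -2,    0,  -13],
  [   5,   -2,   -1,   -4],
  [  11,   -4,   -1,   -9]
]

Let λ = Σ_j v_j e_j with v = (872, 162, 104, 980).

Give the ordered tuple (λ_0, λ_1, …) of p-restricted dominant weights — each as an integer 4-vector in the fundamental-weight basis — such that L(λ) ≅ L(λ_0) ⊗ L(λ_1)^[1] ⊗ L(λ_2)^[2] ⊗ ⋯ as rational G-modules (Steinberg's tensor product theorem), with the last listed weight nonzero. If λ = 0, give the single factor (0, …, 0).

ω-coordinates c = M·v, v = (872, 162, 104, 980):
  c_1 = 53·872 + (-11)·(162) + (-3)·(104) + (-45)·(980) = 22
  c_2 = 15·872 + (-2)·(162) + 0·104 + (-13)·(980) = 16
  c_3 = 5·872 + (-2)·(162) + (-1)·(104) + (-4)·(980) = 12
  c_4 = 11·872 + (-4)·(162) + (-1)·(104) + (-9)·(980) = 20
Expand coordinatewise in base 5:
  c_1 = 22 = 2·5^0 + 4·5^1
  c_2 = 16 = 1·5^0 + 3·5^1
  c_3 = 12 = 2·5^0 + 2·5^1
  c_4 = 20 = 0·5^0 + 4·5^1
Factor λ_0 = (2, 1, 2, 0)
Factor λ_1 = (4, 3, 2, 4)

((2, 1, 2, 0), (4, 3, 2, 4))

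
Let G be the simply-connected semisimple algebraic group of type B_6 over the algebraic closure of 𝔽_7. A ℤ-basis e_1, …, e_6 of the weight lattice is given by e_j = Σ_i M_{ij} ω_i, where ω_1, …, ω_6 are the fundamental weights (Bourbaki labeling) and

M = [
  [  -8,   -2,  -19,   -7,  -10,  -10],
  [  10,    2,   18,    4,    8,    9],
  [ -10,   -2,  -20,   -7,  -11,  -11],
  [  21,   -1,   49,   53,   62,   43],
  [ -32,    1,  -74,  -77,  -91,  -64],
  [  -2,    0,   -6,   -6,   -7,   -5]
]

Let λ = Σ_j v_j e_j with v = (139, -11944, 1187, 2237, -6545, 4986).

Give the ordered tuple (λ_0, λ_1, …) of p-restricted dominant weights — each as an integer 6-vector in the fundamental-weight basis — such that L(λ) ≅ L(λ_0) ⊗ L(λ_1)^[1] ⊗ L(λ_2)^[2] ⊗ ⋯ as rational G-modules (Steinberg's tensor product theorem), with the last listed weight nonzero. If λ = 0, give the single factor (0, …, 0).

Compute c_i = Σ_j M_{ij} v_j with v = (139, -11944, 1187, 2237, -6545, 4986):
  c_1 = (-8)·(139) + (-2)·(-11944) + (-19)·(1187) + (-7)·(2237) + (-10)·(-6545) + (-10)·(4986) = 154
  c_2 = (10)·(139) + (2)·(-11944) + (18)·(1187) + (4)·(2237) + (8)·(-6545) + (9)·(4986) = 330
  c_3 = (-10)·(139) + (-2)·(-11944) + (-20)·(1187) + (-7)·(2237) + (-11)·(-6545) + (-11)·(4986) = 248
  c_4 = (21)·(139) + (-1)·(-11944) + (49)·(1187) + (53)·(2237) + (62)·(-6545) + (43)·(4986) = 195
  c_5 = (-32)·(139) + (1)·(-11944) + (-74)·(1187) + (-77)·(2237) + (-91)·(-6545) + (-64)·(4986) = 12
  c_6 = (-2)·(139) + (0)·(-11944) + (-6)·(1187) + (-6)·(2237) + (-7)·(-6545) + (-5)·(4986) = 63
p = 7; digits c_i = Σ_j d_{ij}·7^j, 0 ≤ d_{ij} < 7:
  c_1 = 154 = 0·7^0 + 1·7^1 + 3·7^2
  c_2 = 330 = 1·7^0 + 5·7^1 + 6·7^2
  c_3 = 248 = 3·7^0 + 0·7^1 + 5·7^2
  c_4 = 195 = 6·7^0 + 6·7^1 + 3·7^2
  c_5 = 12 = 5·7^0 + 1·7^1
  c_6 = 63 = 0·7^0 + 2·7^1 + 1·7^2
λ_0 = (0, 1, 3, 6, 5, 0)
λ_1 = (1, 5, 0, 6, 1, 2)
λ_2 = (3, 6, 5, 3, 0, 1)

((0, 1, 3, 6, 5, 0), (1, 5, 0, 6, 1, 2), (3, 6, 5, 3, 0, 1))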